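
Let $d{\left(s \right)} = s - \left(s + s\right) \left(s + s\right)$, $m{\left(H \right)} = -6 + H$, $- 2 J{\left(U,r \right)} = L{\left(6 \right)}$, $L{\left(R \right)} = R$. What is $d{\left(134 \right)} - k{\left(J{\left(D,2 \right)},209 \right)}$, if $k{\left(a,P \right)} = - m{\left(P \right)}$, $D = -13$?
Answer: $-71487$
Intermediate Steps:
$J{\left(U,r \right)} = -3$ ($J{\left(U,r \right)} = \left(- \frac{1}{2}\right) 6 = -3$)
$d{\left(s \right)} = s - 4 s^{2}$ ($d{\left(s \right)} = s - 2 s 2 s = s - 4 s^{2}$)
$k{\left(a,P \right)} = 6 - P$ ($k{\left(a,P \right)} = - (-6 + P) = 6 - P$)
$d{\left(134 \right)} - k{\left(J{\left(D,2 \right)},209 \right)} = 134 \left(1 - 536\right) - \left(6 - 209\right) = 134 \left(-535\right) - -203 = -71690 + 203 = -71487$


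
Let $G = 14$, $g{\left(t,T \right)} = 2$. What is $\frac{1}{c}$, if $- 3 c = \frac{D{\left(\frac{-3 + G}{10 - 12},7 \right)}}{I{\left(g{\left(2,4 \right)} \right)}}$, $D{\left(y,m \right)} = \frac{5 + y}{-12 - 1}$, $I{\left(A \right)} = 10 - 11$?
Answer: $78$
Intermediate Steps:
$I{\left(A \right)} = -1$
$D{\left(y,m \right)} = - \frac{5}{13} - \frac{y}{13}$ ($D{\left(y,m \right)} = \frac{5 + y}{-13} = \left(5 + y\right) \left(- \frac{1}{13}\right) = - \frac{5}{13} - \frac{y}{13}$)
$c = \frac{1}{78}$ ($c = - \frac{\left(- \frac{5}{13} - \frac{\left(-3 + 14\right) \frac{1}{10 - 12}}{13}\right) \frac{1}{-1}}{3} = - \frac{\left(- \frac{5}{13} - \frac{11 \frac{1}{-2}}{13}\right) \left(-1\right)}{3} = - \frac{\left(- \frac{5}{13} - \frac{11 \left(- \frac{1}{2}\right)}{13}\right) \left(-1\right)}{3} = - \frac{\left(- \frac{5}{13} - - \frac{11}{26}\right) \left(-1\right)}{3} = - \frac{\left(- \frac{5}{13} + \frac{11}{26}\right) \left(-1\right)}{3} = - \frac{\frac{1}{26} \left(-1\right)}{3} = \left(- \frac{1}{3}\right) \left(- \frac{1}{26}\right) = \frac{1}{78} \approx 0.012821$)
$\frac{1}{c} = \frac{1}{\frac{1}{78}} = 78$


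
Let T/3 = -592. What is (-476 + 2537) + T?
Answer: 285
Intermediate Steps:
T = -1776 (T = 3*(-592) = -1776)
(-476 + 2537) + T = (-476 + 2537) - 1776 = 2061 - 1776 = 285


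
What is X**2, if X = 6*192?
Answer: 1327104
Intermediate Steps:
X = 1152
X**2 = 1152**2 = 1327104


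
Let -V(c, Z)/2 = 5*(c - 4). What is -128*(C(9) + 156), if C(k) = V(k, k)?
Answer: -13568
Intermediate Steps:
V(c, Z) = 40 - 10*c (V(c, Z) = -10*(c - 4) = -10*(-4 + c) = -2*(-20 + 5*c) = 40 - 10*c)
C(k) = 40 - 10*k
-128*(C(9) + 156) = -128*((40 - 10*9) + 156) = -128*((40 - 90) + 156) = -128*(-50 + 156) = -128*106 = -13568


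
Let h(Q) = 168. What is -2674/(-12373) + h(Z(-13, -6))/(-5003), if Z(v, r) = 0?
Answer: 11299358/61902119 ≈ 0.18254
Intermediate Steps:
-2674/(-12373) + h(Z(-13, -6))/(-5003) = -2674/(-12373) + 168/(-5003) = -2674*(-1/12373) + 168*(-1/5003) = 2674/12373 - 168/5003 = 11299358/61902119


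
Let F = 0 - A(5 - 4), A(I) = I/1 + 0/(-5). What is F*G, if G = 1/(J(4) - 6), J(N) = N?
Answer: 1/2 ≈ 0.50000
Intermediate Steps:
A(I) = I (A(I) = I*1 + 0*(-1/5) = I + 0 = I)
F = -1 (F = 0 - (5 - 4) = 0 - 1*1 = 0 - 1 = -1)
G = -1/2 (G = 1/(4 - 6) = 1/(-2) = -1/2 ≈ -0.50000)
F*G = -1*(-1/2) = 1/2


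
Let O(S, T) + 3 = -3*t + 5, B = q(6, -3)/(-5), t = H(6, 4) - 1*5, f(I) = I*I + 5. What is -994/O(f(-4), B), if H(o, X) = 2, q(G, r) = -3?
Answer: -994/11 ≈ -90.364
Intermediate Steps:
f(I) = 5 + I**2 (f(I) = I**2 + 5 = 5 + I**2)
t = -3 (t = 2 - 1*5 = 2 - 5 = -3)
B = 3/5 (B = -3/(-5) = -3*(-1/5) = 3/5 ≈ 0.60000)
O(S, T) = 11 (O(S, T) = -3 + (-3*(-3) + 5) = -3 + (9 + 5) = -3 + 14 = 11)
-994/O(f(-4), B) = -994/11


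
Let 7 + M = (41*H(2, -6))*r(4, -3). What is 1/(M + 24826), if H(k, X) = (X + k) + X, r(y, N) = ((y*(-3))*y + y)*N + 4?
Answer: -1/30941 ≈ -3.2320e-5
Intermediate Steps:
r(y, N) = 4 + N*(y - 3*y²) (r(y, N) = ((-3*y)*y + y)*N + 4 = (-3*y² + y)*N + 4 = (y - 3*y²)*N + 4 = N*(y - 3*y²) + 4 = 4 + N*(y - 3*y²))
H(k, X) = k + 2*X
M = -55767 (M = -7 + (41*(2 + 2*(-6)))*(4 - 3*4 - 3*(-3)*4²) = -7 + (41*(2 - 12))*(4 - 12 - 3*(-3)*16) = -7 + (41*(-10))*(4 - 12 + 144) = -7 - 410*136 = -7 - 55760 = -55767)
1/(M + 24826) = 1/(-55767 + 24826) = 1/(-30941) = -1/30941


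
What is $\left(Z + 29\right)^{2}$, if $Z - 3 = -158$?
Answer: $15876$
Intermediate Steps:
$Z = -155$ ($Z = 3 - 158 = -155$)
$\left(Z + 29\right)^{2} = \left(-155 + 29\right)^{2} = \left(-126\right)^{2} = 15876$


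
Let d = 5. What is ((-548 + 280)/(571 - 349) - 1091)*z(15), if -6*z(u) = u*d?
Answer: 3030875/222 ≈ 13653.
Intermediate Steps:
z(u) = -5*u/6 (z(u) = -u*5/6 = -5*u/6)
((-548 + 280)/(571 - 349) - 1091)*z(15) = ((-548 + 280)/(571 - 349) - 1091)*(-⅚*15) = (-268/222 - 1091)*(-25/2) = (-268*1/222 - 1091)*(-25/2) = (-134/111 - 1091)*(-25/2) = -121235/111*(-25/2) = 3030875/222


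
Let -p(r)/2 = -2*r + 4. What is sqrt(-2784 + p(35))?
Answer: 2*I*sqrt(663) ≈ 51.498*I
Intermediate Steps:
p(r) = -8 + 4*r (p(r) = -2*(-2*r + 4) = -2*(4 - 2*r) = -8 + 4*r)
sqrt(-2784 + p(35)) = sqrt(-2784 + (-8 + 4*35)) = sqrt(-2784 + (-8 + 140)) = sqrt(-2784 + 132) = sqrt(-2652) = 2*I*sqrt(663)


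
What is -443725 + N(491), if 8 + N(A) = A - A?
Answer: -443733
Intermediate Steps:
N(A) = -8 (N(A) = -8 + (A - A) = -8 + 0 = -8)
-443725 + N(491) = -443725 - 8 = -443733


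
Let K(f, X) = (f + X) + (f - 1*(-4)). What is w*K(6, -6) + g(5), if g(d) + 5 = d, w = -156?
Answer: -1560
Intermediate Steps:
g(d) = -5 + d
K(f, X) = 4 + X + 2*f (K(f, X) = (X + f) + (f + 4) = (X + f) + (4 + f) = 4 + X + 2*f)
w*K(6, -6) + g(5) = -156*(4 - 6 + 2*6) + (-5 + 5) = -156*(4 - 6 + 12) + 0 = -156*10 + 0 = -1560 + 0 = -1560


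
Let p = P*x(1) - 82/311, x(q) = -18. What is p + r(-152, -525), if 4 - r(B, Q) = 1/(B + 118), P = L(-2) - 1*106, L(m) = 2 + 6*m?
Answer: 22118331/10574 ≈ 2091.8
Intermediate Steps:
P = -116 (P = (2 + 6*(-2)) - 1*106 = (2 - 12) - 106 = -10 - 106 = -116)
r(B, Q) = 4 - 1/(118 + B) (r(B, Q) = 4 - 1/(B + 118) = 4 - 1/(118 + B))
p = 649286/311 (p = -116*(-18) - 82/311 = 2088 - 82*1/311 = 2088 - 82/311 = 649286/311 ≈ 2087.7)
p + r(-152, -525) = 649286/311 + (471 + 4*(-152))/(118 - 152) = 649286/311 + (471 - 608)/(-34) = 649286/311 - 1/34*(-137) = 649286/311 + 137/34 = 22118331/10574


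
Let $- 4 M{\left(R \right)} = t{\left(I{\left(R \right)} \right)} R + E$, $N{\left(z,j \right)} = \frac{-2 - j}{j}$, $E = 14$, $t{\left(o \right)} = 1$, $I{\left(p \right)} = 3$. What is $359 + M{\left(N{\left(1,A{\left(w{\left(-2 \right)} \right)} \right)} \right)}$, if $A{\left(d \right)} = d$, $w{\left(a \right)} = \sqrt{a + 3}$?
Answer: $\frac{1425}{4} \approx 356.25$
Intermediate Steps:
$w{\left(a \right)} = \sqrt{3 + a}$
$N{\left(z,j \right)} = \frac{-2 - j}{j}$
$M{\left(R \right)} = - \frac{7}{2} - \frac{R}{4}$ ($M{\left(R \right)} = - \frac{1 R + 14}{4} = - \frac{R + 14}{4} = - \frac{14 + R}{4} = - \frac{7}{2} - \frac{R}{4}$)
$359 + M{\left(N{\left(1,A{\left(w{\left(-2 \right)} \right)} \right)} \right)} = 359 - \left(\frac{7}{2} + \frac{\frac{1}{\sqrt{3 - 2}} \left(-2 - \sqrt{3 - 2}\right)}{4}\right) = 359 - \left(\frac{7}{2} + \frac{\frac{1}{\sqrt{1}} \left(-2 - \sqrt{1}\right)}{4}\right) = 359 - \left(\frac{7}{2} + \frac{1^{-1} \left(-2 - 1\right)}{4}\right) = 359 - \left(\frac{7}{2} + \frac{1 \left(-2 - 1\right)}{4}\right) = 359 - \left(\frac{7}{2} + \frac{1 \left(-3\right)}{4}\right) = 359 - \frac{11}{4} = \frac{1425}{4}$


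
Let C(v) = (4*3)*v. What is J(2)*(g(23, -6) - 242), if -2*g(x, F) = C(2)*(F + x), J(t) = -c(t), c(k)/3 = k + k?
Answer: 5352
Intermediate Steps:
c(k) = 6*k (c(k) = 3*(k + k) = 3*(2*k) = 6*k)
J(t) = -6*t
C(v) = 12*v
g(x, F) = -12*F - 12*x (g(x, F) = -12*2*(F + x)/2 = -12*(F + x) = -(24*F + 24*x)/2 = -12*F - 12*x)
J(2)*(g(23, -6) - 242) = (-6*2)*((-12*(-6) - 12*23) - 242) = -12*((72 - 276) - 242) = -12*(-204 - 242) = -12*(-446) = 5352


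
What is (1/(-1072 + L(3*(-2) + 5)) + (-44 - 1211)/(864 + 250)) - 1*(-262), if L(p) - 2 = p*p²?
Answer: 311245409/1193094 ≈ 260.87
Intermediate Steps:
L(p) = 2 + p³ (L(p) = 2 + p*p² = 2 + p³)
(1/(-1072 + L(3*(-2) + 5)) + (-44 - 1211)/(864 + 250)) - 1*(-262) = (1/(-1072 + (2 + (3*(-2) + 5)³)) + (-44 - 1211)/(864 + 250)) - 1*(-262) = (1/(-1072 + (2 + (-6 + 5)³)) - 1255/1114) + 262 = (1/(-1072 + (2 + (-1)³)) - 1255*1/1114) + 262 = (1/(-1072 + (2 - 1)) - 1255/1114) + 262 = (1/(-1072 + 1) - 1255/1114) + 262 = (1/(-1071) - 1255/1114) + 262 = (-1/1071 - 1255/1114) + 262 = -1345219/1193094 + 262 = 311245409/1193094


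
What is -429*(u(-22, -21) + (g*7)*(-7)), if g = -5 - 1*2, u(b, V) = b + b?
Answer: -128271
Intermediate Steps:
u(b, V) = 2*b
g = -7 (g = -5 - 2 = -7)
-429*(u(-22, -21) + (g*7)*(-7)) = -429*(2*(-22) - 7*7*(-7)) = -429*(-44 - 49*(-7)) = -429*(-44 + 343) = -429*299 = -128271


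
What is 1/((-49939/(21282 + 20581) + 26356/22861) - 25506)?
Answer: -957030043/24410046591009 ≈ -3.9206e-5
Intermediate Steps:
1/((-49939/(21282 + 20581) + 26356/22861) - 25506) = 1/((-49939/41863 + 26356*(1/22861)) - 25506) = 1/((-49939*1/41863 + 26356/22861) - 25506) = 1/((-49939/41863 + 26356/22861) - 25506) = 1/(-38314251/957030043 - 25506) = 1/(-24410046591009/957030043) = -957030043/24410046591009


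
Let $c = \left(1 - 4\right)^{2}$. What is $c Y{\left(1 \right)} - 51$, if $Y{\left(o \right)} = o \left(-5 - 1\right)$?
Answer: $-105$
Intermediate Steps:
$c = 9$ ($c = \left(-3\right)^{2} = 9$)
$Y{\left(o \right)} = - 6 o$ ($Y{\left(o \right)} = o \left(-6\right) = - 6 o$)
$c Y{\left(1 \right)} - 51 = 9 \left(\left(-6\right) 1\right) - 51 = 9 \left(-6\right) - 51 = -54 - 51 = -105$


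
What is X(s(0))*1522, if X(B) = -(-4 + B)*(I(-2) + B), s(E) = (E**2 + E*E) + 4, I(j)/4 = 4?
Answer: 0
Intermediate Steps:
I(j) = 16 (I(j) = 4*4 = 16)
s(E) = 4 + 2*E**2 (s(E) = (E**2 + E**2) + 4 = 2*E**2 + 4 = 4 + 2*E**2)
X(B) = -(-4 + B)*(16 + B)
X(s(0))*1522 = (64 - (4 + 2*0**2)**2 - 12*(4 + 2*0**2))*1522 = (64 - (4 + 2*0)**2 - 12*(4 + 2*0))*1522 = (64 - (4 + 0)**2 - 12*(4 + 0))*1522 = (64 - 1*4**2 - 12*4)*1522 = (64 - 1*16 - 48)*1522 = (64 - 16 - 48)*1522 = 0*1522 = 0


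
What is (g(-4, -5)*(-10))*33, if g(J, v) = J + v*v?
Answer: -6930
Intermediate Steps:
g(J, v) = J + v²
(g(-4, -5)*(-10))*33 = ((-4 + (-5)²)*(-10))*33 = ((-4 + 25)*(-10))*33 = (21*(-10))*33 = -210*33 = -6930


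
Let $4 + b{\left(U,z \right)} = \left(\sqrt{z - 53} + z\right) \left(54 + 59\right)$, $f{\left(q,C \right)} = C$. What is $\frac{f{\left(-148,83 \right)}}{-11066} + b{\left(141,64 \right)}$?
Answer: $\frac{79984965}{11066} + 113 \sqrt{11} \approx 7602.8$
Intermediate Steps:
$b{\left(U,z \right)} = -4 + 113 z + 113 \sqrt{-53 + z}$ ($b{\left(U,z \right)} = -4 + \left(\sqrt{z - 53} + z\right) \left(54 + 59\right) = -4 + \left(\sqrt{-53 + z} + z\right) 113 = -4 + \left(z + \sqrt{-53 + z}\right) 113 = -4 + \left(113 z + 113 \sqrt{-53 + z}\right) = -4 + 113 z + 113 \sqrt{-53 + z}$)
$\frac{f{\left(-148,83 \right)}}{-11066} + b{\left(141,64 \right)} = \frac{83}{-11066} + \left(-4 + 113 \cdot 64 + 113 \sqrt{-53 + 64}\right) = 83 \left(- \frac{1}{11066}\right) + \left(-4 + 7232 + 113 \sqrt{11}\right) = - \frac{83}{11066} + \left(7228 + 113 \sqrt{11}\right) = \frac{79984965}{11066} + 113 \sqrt{11}$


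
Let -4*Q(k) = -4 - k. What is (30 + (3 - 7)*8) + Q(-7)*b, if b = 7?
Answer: -29/4 ≈ -7.2500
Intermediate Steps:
Q(k) = 1 + k/4 (Q(k) = -(-4 - k)/4 = 1 + k/4)
(30 + (3 - 7)*8) + Q(-7)*b = (30 + (3 - 7)*8) + (1 + (¼)*(-7))*7 = (30 - 4*8) + (1 - 7/4)*7 = (30 - 32) - ¾*7 = -2 - 21/4 = -29/4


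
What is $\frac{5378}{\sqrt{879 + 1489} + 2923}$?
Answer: $\frac{424862}{230853} - \frac{43024 \sqrt{37}}{8541561} \approx 1.8098$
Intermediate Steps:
$\frac{5378}{\sqrt{879 + 1489} + 2923} = \frac{5378}{\sqrt{2368} + 2923} = \frac{5378}{8 \sqrt{37} + 2923} = \frac{5378}{2923 + 8 \sqrt{37}}$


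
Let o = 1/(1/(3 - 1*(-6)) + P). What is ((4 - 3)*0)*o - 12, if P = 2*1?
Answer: -12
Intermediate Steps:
P = 2
o = 9/19 (o = 1/(1/(3 - 1*(-6)) + 2) = 1/(1/(3 + 6) + 2) = 1/(1/9 + 2) = 1/(19/9) = 9/19 ≈ 0.47368)
((4 - 3)*0)*o - 12 = ((4 - 3)*0)*(9/19) - 12 = (1*0)*(9/19) - 12 = 0*(9/19) - 12 = 0 - 12 = -12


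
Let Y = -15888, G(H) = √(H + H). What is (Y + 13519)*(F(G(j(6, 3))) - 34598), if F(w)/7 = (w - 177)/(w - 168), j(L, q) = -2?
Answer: 578287211129/7057 - 149247*I/14114 ≈ 8.1945e+7 - 10.574*I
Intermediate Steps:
G(H) = √2*√H (G(H) = √(2*H) = √2*√H)
F(w) = 7*(-177 + w)/(-168 + w) (F(w) = 7*((w - 177)/(w - 168)) = 7*((-177 + w)/(-168 + w)) = 7*(-177 + w)/(-168 + w))
(Y + 13519)*(F(G(j(6, 3))) - 34598) = (-15888 + 13519)*(7*(-177 + √2*√(-2))/(-168 + √2*√(-2)) - 34598) = -2369*(7*(-177 + √2*(I*√2))/(-168 + √2*(I*√2)) - 34598) = -2369*(7*(-177 + 2*I)/(-168 + 2*I) - 34598) = -2369*(7*((-168 - 2*I)/28228)*(-177 + 2*I) - 34598) = -2369*(7*(-177 + 2*I)*(-168 - 2*I)/28228 - 34598) = -2369*(-34598 + 7*(-177 + 2*I)*(-168 - 2*I)/28228) = 81962662 - 16583*(-177 + 2*I)*(-168 - 2*I)/28228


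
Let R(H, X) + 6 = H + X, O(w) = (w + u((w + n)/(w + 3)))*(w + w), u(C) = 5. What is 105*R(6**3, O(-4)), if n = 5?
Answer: 21210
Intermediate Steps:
O(w) = 2*w*(5 + w) (O(w) = (w + 5)*(w + w) = (5 + w)*(2*w) = 2*w*(5 + w))
R(H, X) = -6 + H + X (R(H, X) = -6 + (H + X) = -6 + H + X)
105*R(6**3, O(-4)) = 105*(-6 + 6**3 + 2*(-4)*(5 - 4)) = 105*(-6 + 216 + 2*(-4)*1) = 105*(-6 + 216 - 8) = 105*202 = 21210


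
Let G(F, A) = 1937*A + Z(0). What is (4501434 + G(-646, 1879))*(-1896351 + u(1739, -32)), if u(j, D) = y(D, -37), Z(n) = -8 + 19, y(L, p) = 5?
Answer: -15438281737528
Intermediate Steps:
Z(n) = 11
u(j, D) = 5
G(F, A) = 11 + 1937*A (G(F, A) = 1937*A + 11 = 11 + 1937*A)
(4501434 + G(-646, 1879))*(-1896351 + u(1739, -32)) = (4501434 + (11 + 1937*1879))*(-1896351 + 5) = (4501434 + (11 + 3639623))*(-1896346) = (4501434 + 3639634)*(-1896346) = 8141068*(-1896346) = -15438281737528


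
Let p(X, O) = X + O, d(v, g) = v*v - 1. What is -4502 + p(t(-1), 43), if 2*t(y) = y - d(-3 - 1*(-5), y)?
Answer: -4461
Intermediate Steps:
d(v, g) = -1 + v**2 (d(v, g) = v**2 - 1 = -1 + v**2)
t(y) = -3/2 + y/2 (t(y) = (y - (-1 + (-3 - 1*(-5))**2))/2 = (y - (-1 + (-3 + 5)**2))/2 = (y - (-1 + 2**2))/2 = (y - (-1 + 4))/2 = (y - 1*3)/2 = (y - 3)/2 = (-3 + y)/2 = -3/2 + y/2)
p(X, O) = O + X
-4502 + p(t(-1), 43) = -4502 + (43 + (-3/2 + (1/2)*(-1))) = -4502 + (43 + (-3/2 - 1/2)) = -4502 + (43 - 2) = -4502 + 41 = -4461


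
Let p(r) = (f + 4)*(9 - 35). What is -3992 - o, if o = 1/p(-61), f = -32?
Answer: -2906177/728 ≈ -3992.0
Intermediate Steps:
p(r) = 728 (p(r) = (-32 + 4)*(9 - 35) = -28*(-26) = 728)
o = 1/728 ≈ 0.0013736
-3992 - o = -3992 - 1*1/728 = -3992 - 1/728 = -2906177/728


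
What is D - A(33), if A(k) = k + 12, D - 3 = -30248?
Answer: -30290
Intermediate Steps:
D = -30245 (D = 3 - 30248 = -30245)
A(k) = 12 + k
D - A(33) = -30245 - (12 + 33) = -30245 - 1*45 = -30245 - 45 = -30290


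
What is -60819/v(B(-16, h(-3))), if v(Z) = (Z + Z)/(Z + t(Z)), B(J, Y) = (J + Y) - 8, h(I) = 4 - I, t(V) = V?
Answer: -60819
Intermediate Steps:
B(J, Y) = -8 + J + Y
v(Z) = 1 (v(Z) = (Z + Z)/(Z + Z) = (2*Z)/((2*Z)) = (2*Z)*(1/(2*Z)) = 1)
-60819/v(B(-16, h(-3))) = -60819/1 = -60819*1 = -60819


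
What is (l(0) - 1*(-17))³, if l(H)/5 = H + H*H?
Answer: 4913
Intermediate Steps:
l(H) = 5*H + 5*H² (l(H) = 5*(H + H*H) = 5*(H + H²) = 5*H + 5*H²)
(l(0) - 1*(-17))³ = (5*0*(1 + 0) - 1*(-17))³ = (5*0*1 + 17)³ = (0 + 17)³ = 17³ = 4913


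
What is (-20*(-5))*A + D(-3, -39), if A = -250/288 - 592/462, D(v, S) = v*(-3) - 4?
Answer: -581965/2772 ≈ -209.94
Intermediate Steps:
D(v, S) = -4 - 3*v (D(v, S) = -3*v - 4 = -4 - 3*v)
A = -23833/11088 (A = -250*1/288 - 592*1/462 = -125/144 - 296/231 = -23833/11088 ≈ -2.1494)
(-20*(-5))*A + D(-3, -39) = -20*(-5)*(-23833/11088) + (-4 - 3*(-3)) = 100*(-23833/11088) + (-4 + 9) = -595825/2772 + 5 = -581965/2772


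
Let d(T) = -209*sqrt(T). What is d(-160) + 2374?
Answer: 2374 - 836*I*sqrt(10) ≈ 2374.0 - 2643.7*I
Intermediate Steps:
d(-160) + 2374 = -836*I*sqrt(10) + 2374 = 2374 - 836*I*sqrt(10)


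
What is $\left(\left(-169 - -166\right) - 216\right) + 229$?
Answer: $10$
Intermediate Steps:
$\left(\left(-169 - -166\right) - 216\right) + 229 = \left(\left(-169 + 166\right) - 216\right) + 229 = \left(-3 - 216\right) + 229 = -219 + 229 = 10$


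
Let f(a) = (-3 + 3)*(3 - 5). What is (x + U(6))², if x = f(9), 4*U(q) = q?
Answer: 9/4 ≈ 2.2500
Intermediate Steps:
U(q) = q/4
f(a) = 0 (f(a) = 0*(-2) = 0)
x = 0
(x + U(6))² = (0 + (¼)*6)² = (0 + 3/2)² = (3/2)² = 9/4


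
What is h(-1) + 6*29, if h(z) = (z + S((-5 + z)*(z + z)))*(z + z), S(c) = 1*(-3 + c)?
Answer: 158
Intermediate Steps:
S(c) = -3 + c
h(z) = 2*z*(-3 + z + 2*z*(-5 + z)) (h(z) = (z + (-3 + (-5 + z)*(z + z)))*(z + z) = (z + (-3 + (-5 + z)*(2*z)))*(2*z) = (z + (-3 + 2*z*(-5 + z)))*(2*z) = (-3 + z + 2*z*(-5 + z))*(2*z) = 2*z*(-3 + z + 2*z*(-5 + z)))
h(-1) + 6*29 = 2*(-1)*(-3 - 1 + 2*(-1)*(-5 - 1)) + 6*29 = 2*(-1)*(-3 - 1 + 2*(-1)*(-6)) + 174 = 2*(-1)*(-3 - 1 + 12) + 174 = 2*(-1)*8 + 174 = -16 + 174 = 158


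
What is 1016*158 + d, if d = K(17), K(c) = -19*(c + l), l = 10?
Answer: 160015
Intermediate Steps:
K(c) = -190 - 19*c (K(c) = -19*(c + 10) = -19*(10 + c) = -190 - 19*c)
d = -513 (d = -190 - 19*17 = -190 - 323 = -513)
1016*158 + d = 1016*158 - 513 = 160528 - 513 = 160015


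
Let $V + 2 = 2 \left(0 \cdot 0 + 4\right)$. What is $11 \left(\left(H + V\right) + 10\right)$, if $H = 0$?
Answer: $176$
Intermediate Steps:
$V = 6$ ($V = -2 + 2 \left(0 \cdot 0 + 4\right) = -2 + 2 \left(0 + 4\right) = -2 + 2 \cdot 4 = -2 + 8 = 6$)
$11 \left(\left(H + V\right) + 10\right) = 11 \left(\left(0 + 6\right) + 10\right) = 11 \left(6 + 10\right) = 11 \cdot 16 = 176$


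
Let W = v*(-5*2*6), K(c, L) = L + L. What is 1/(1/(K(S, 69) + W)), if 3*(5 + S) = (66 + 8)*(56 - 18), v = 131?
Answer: -7722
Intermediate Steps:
S = 2797/3 (S = -5 + ((66 + 8)*(56 - 18))/3 = -5 + (74*38)/3 = -5 + (⅓)*2812 = -5 + 2812/3 = 2797/3 ≈ 932.33)
K(c, L) = 2*L
W = -7860 (W = 131*(-5*2*6) = 131*(-10*6) = 131*(-60) = -7860)
1/(1/(K(S, 69) + W)) = 1/(1/(2*69 - 7860)) = 1/(1/(138 - 7860)) = 1/(1/(-7722)) = 1/(-1/7722) = -7722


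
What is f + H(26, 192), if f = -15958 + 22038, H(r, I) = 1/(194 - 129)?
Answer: 395201/65 ≈ 6080.0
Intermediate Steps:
H(r, I) = 1/65
f = 6080
f + H(26, 192) = 6080 + 1/65 = 395201/65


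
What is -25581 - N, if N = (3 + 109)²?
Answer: -38125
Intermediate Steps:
N = 12544 (N = 112² = 12544)
-25581 - N = -25581 - 1*12544 = -25581 - 12544 = -38125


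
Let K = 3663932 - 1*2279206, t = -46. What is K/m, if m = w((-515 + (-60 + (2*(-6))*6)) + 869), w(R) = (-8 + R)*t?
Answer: -692363/4922 ≈ -140.67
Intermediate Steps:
K = 1384726 (K = 3663932 - 2279206 = 1384726)
w(R) = 368 - 46*R (w(R) = (-8 + R)*(-46) = 368 - 46*R)
m = -9844 (m = 368 - 46*((-515 + (-60 + (2*(-6))*6)) + 869) = 368 - 46*((-515 + (-60 - 12*6)) + 869) = 368 - 46*((-515 + (-60 - 72)) + 869) = 368 - 46*((-515 - 132) + 869) = 368 - 46*(-647 + 869) = 368 - 46*222 = 368 - 10212 = -9844)
K/m = 1384726/(-9844) = 1384726*(-1/9844) = -692363/4922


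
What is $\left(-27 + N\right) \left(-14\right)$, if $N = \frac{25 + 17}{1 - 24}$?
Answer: $\frac{9282}{23} \approx 403.57$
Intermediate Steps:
$N = - \frac{42}{23}$ ($N = \frac{42}{-23} = 42 \left(- \frac{1}{23}\right) = - \frac{42}{23} \approx -1.8261$)
$\left(-27 + N\right) \left(-14\right) = \left(-27 - \frac{42}{23}\right) \left(-14\right) = \left(- \frac{663}{23}\right) \left(-14\right) = \frac{9282}{23}$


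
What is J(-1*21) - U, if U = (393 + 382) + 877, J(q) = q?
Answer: -1673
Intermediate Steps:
U = 1652 (U = 775 + 877 = 1652)
J(-1*21) - U = -1*21 - 1*1652 = -21 - 1652 = -1673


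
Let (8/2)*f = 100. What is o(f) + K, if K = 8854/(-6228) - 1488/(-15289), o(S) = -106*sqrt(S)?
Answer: -25296322151/47609946 ≈ -531.32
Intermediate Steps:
f = 25 (f = (1/4)*100 = 25)
K = -63050771/47609946 (K = 8854*(-1/6228) - 1488*(-1/15289) = -4427/3114 + 1488/15289 = -63050771/47609946 ≈ -1.3243)
o(f) + K = -106*sqrt(25) - 63050771/47609946 = -106*5 - 63050771/47609946 = -530 - 63050771/47609946 = -25296322151/47609946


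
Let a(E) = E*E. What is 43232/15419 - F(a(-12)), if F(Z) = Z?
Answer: -2177104/15419 ≈ -141.20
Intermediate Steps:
a(E) = E**2
43232/15419 - F(a(-12)) = 43232/15419 - 1*(-12)**2 = 43232*(1/15419) - 1*144 = 43232/15419 - 144 = -2177104/15419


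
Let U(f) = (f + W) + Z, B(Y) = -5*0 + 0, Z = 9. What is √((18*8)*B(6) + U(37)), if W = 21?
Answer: √67 ≈ 8.1853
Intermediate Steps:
B(Y) = 0 (B(Y) = 0 + 0 = 0)
U(f) = 30 + f (U(f) = (f + 21) + 9 = (21 + f) + 9 = 30 + f)
√((18*8)*B(6) + U(37)) = √((18*8)*0 + (30 + 37)) = √(144*0 + 67) = √(0 + 67) = √67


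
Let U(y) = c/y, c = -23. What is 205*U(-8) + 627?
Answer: 9731/8 ≈ 1216.4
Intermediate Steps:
U(y) = -23/y
205*U(-8) + 627 = 205*(-23/(-8)) + 627 = 205*(-23*(-⅛)) + 627 = 205*(23/8) + 627 = 4715/8 + 627 = 9731/8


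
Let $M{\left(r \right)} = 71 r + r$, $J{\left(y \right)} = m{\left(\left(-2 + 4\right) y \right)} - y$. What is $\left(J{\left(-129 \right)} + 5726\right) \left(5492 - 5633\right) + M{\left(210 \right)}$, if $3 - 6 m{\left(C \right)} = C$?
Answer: $- \frac{1633137}{2} \approx -8.1657 \cdot 10^{5}$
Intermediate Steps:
$m{\left(C \right)} = \frac{1}{2} - \frac{C}{6}$
$J{\left(y \right)} = \frac{1}{2} - \frac{4 y}{3}$ ($J{\left(y \right)} = \left(\frac{1}{2} - \frac{\left(-2 + 4\right) y}{6}\right) - y = \left(\frac{1}{2} - \frac{2 y}{6}\right) - y = \left(\frac{1}{2} - \frac{y}{3}\right) - y = \frac{1}{2} - \frac{4 y}{3}$)
$M{\left(r \right)} = 72 r$
$\left(J{\left(-129 \right)} + 5726\right) \left(5492 - 5633\right) + M{\left(210 \right)} = \left(\left(\frac{1}{2} - -172\right) + 5726\right) \left(5492 - 5633\right) + 72 \cdot 210 = \left(\left(\frac{1}{2} + 172\right) + 5726\right) \left(-141\right) + 15120 = \left(\frac{345}{2} + 5726\right) \left(-141\right) + 15120 = \frac{11797}{2} \left(-141\right) + 15120 = - \frac{1663377}{2} + 15120 = - \frac{1633137}{2}$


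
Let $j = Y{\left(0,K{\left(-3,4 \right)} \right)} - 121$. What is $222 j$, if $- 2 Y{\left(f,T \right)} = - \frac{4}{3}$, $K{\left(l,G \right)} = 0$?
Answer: $-26714$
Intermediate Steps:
$Y{\left(f,T \right)} = \frac{2}{3}$ ($Y{\left(f,T \right)} = - \frac{\left(-4\right) \frac{1}{3}}{2} = \left(- \frac{1}{2}\right) \left(- \frac{4}{3}\right) = \frac{2}{3}$)
$j = - \frac{361}{3}$ ($j = \frac{2}{3} - 121 = - \frac{361}{3} \approx -120.33$)
$222 j = 222 \left(- \frac{361}{3}\right) = -26714$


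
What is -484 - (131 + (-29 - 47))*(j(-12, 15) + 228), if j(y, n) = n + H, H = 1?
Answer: -13904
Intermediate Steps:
j(y, n) = 1 + n (j(y, n) = n + 1 = 1 + n)
-484 - (131 + (-29 - 47))*(j(-12, 15) + 228) = -484 - (131 + (-29 - 47))*((1 + 15) + 228) = -484 - (131 - 76)*(16 + 228) = -484 - 55*244 = -484 - 1*13420 = -484 - 13420 = -13904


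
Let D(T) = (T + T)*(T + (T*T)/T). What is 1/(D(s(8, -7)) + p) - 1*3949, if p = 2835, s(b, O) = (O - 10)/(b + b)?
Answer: -717647757/181729 ≈ -3949.0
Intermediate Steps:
s(b, O) = (-10 + O)/(2*b) (s(b, O) = (-10 + O)/((2*b)) = (-10 + O)*(1/(2*b)) = (-10 + O)/(2*b))
D(T) = 4*T² (D(T) = (2*T)*(T + T²/T) = (2*T)*(T + T) = (2*T)*(2*T) = 4*T²)
1/(D(s(8, -7)) + p) - 1*3949 = 1/(4*((½)*(-10 - 7)/8)² + 2835) - 1*3949 = 1/(4*((½)*(⅛)*(-17))² + 2835) - 3949 = 1/(4*(-17/16)² + 2835) - 3949 = 1/(4*(289/256) + 2835) - 3949 = 1/(289/64 + 2835) - 3949 = 1/(181729/64) - 3949 = 64/181729 - 3949 = -717647757/181729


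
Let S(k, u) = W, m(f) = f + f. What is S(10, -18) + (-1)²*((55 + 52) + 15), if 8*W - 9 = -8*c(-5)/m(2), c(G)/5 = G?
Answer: 1035/8 ≈ 129.38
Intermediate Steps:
m(f) = 2*f
c(G) = 5*G
W = 59/8 (W = 9/8 + (-8*5*(-5)/(2*2))/8 = 9/8 + (-(-200)/4)/8 = 9/8 + (-8*(-25/4))/8 = 9/8 + (⅛)*50 = 9/8 + 25/4 = 59/8 ≈ 7.3750)
S(k, u) = 59/8
S(10, -18) + (-1)²*((55 + 52) + 15) = 59/8 + (-1)²*((55 + 52) + 15) = 59/8 + 1*(107 + 15) = 59/8 + 1*122 = 59/8 + 122 = 1035/8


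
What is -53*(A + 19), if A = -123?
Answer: 5512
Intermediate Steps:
-53*(A + 19) = -53*(-123 + 19) = -53*(-104) = 5512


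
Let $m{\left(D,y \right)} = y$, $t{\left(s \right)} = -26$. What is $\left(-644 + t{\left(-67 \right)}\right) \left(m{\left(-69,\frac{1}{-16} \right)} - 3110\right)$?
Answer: $\frac{16669935}{8} \approx 2.0837 \cdot 10^{6}$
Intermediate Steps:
$\left(-644 + t{\left(-67 \right)}\right) \left(m{\left(-69,\frac{1}{-16} \right)} - 3110\right) = \left(-644 - 26\right) \left(\frac{1}{-16} - 3110\right) = - 670 \left(- \frac{1}{16} - 3110\right) = \left(-670\right) \left(- \frac{49761}{16}\right) = \frac{16669935}{8}$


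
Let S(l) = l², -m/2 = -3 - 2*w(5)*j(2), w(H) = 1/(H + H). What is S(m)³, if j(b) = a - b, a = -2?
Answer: 113379904/15625 ≈ 7256.3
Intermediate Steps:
w(H) = 1/(2*H)
j(b) = -2 - b
m = 22/5 (m = -2*(-3 - 2*((½)/5)*(-2 - 1*2)) = -2*(-3 - 2*((½)*(⅕))*(-2 - 2)) = -2*(-3 - 2*(⅒)*(-4)) = -2*(-3 - (-4)/5) = -2*(-3 - 1*(-⅘)) = -2*(-3 + ⅘) = -2*(-11/5) = 22/5 ≈ 4.4000)
S(m)³ = ((22/5)²)³ = (484/25)³ = 113379904/15625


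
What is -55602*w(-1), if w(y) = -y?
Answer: -55602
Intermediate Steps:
-55602*w(-1) = -(-55602)*(-1) = -55602*1 = -55602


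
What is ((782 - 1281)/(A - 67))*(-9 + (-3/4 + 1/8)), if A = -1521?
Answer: -38423/12704 ≈ -3.0245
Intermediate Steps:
((782 - 1281)/(A - 67))*(-9 + (-3/4 + 1/8)) = ((782 - 1281)/(-1521 - 67))*(-9 + (-3/4 + 1/8)) = (-499/(-1588))*(-9 + (-3*¼ + 1*(⅛))) = (-499*(-1/1588))*(-9 + (-¾ + ⅛)) = 499*(-9 - 5/8)/1588 = (499/1588)*(-77/8) = -38423/12704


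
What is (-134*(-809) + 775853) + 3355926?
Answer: 4240185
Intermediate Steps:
(-134*(-809) + 775853) + 3355926 = (108406 + 775853) + 3355926 = 884259 + 3355926 = 4240185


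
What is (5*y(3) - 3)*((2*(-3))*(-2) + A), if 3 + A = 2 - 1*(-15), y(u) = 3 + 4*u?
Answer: 1872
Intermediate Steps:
A = 14 (A = -3 + (2 - 1*(-15)) = -3 + (2 + 15) = -3 + 17 = 14)
(5*y(3) - 3)*((2*(-3))*(-2) + A) = (5*(3 + 4*3) - 3)*((2*(-3))*(-2) + 14) = (5*(3 + 12) - 3)*(-6*(-2) + 14) = (5*15 - 3)*(12 + 14) = (75 - 3)*26 = 72*26 = 1872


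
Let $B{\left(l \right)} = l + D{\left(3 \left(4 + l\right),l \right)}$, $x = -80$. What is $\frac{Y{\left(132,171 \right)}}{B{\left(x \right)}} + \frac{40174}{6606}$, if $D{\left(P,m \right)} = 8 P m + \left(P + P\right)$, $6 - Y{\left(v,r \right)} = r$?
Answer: $\frac{2919783413}{480203352} \approx 6.0803$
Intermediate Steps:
$Y{\left(v,r \right)} = 6 - r$
$D{\left(P,m \right)} = 2 P + 8 P m$ ($D{\left(P,m \right)} = 8 P m + 2 P = 2 P + 8 P m$)
$B{\left(l \right)} = l + 2 \left(1 + 4 l\right) \left(12 + 3 l\right)$ ($B{\left(l \right)} = l + 2 \cdot 3 \left(4 + l\right) \left(1 + 4 l\right) = l + 2 \left(12 + 3 l\right) \left(1 + 4 l\right) = l + 2 \left(1 + 4 l\right) \left(12 + 3 l\right)$)
$\frac{Y{\left(132,171 \right)}}{B{\left(x \right)}} + \frac{40174}{6606} = \frac{6 - 171}{24 + 24 \left(-80\right)^{2} + 103 \left(-80\right)} + \frac{40174}{6606} = \frac{6 - 171}{24 + 24 \cdot 6400 - 8240} + 40174 \cdot \frac{1}{6606} = - \frac{165}{24 + 153600 - 8240} + \frac{20087}{3303} = - \frac{165}{145384} + \frac{20087}{3303} = \frac{2919783413}{480203352}$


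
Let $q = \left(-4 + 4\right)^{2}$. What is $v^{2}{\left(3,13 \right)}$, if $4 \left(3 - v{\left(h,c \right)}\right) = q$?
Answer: $9$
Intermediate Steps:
$q = 0$ ($q = 0^{2} = 0$)
$v{\left(h,c \right)} = 3$ ($v{\left(h,c \right)} = 3 - 0 = 3 + 0 = 3$)
$v^{2}{\left(3,13 \right)} = 3^{2} = 9$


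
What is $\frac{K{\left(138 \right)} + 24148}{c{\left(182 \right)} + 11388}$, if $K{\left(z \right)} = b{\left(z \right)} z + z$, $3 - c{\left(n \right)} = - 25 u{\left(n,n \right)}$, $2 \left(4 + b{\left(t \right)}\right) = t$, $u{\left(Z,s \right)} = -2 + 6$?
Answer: $\frac{33256}{11491} \approx 2.8941$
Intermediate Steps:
$u{\left(Z,s \right)} = 4$
$b{\left(t \right)} = -4 + \frac{t}{2}$
$c{\left(n \right)} = 103$ ($c{\left(n \right)} = 3 - \left(-25\right) 4 = 3 - -100 = 3 + 100 = 103$)
$K{\left(z \right)} = z + z \left(-4 + \frac{z}{2}\right)$ ($K{\left(z \right)} = \left(-4 + \frac{z}{2}\right) z + z = z \left(-4 + \frac{z}{2}\right) + z = z + z \left(-4 + \frac{z}{2}\right)$)
$\frac{K{\left(138 \right)} + 24148}{c{\left(182 \right)} + 11388} = \frac{\frac{1}{2} \cdot 138 \left(-6 + 138\right) + 24148}{103 + 11388} = \frac{\frac{1}{2} \cdot 138 \cdot 132 + 24148}{11491} = \left(9108 + 24148\right) \frac{1}{11491} = 33256 \cdot \frac{1}{11491} = \frac{33256}{11491}$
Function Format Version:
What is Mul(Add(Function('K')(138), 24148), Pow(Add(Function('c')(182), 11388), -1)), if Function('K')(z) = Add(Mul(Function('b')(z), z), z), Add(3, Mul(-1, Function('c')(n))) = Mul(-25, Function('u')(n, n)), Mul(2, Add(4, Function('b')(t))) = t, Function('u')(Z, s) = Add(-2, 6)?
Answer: Rational(33256, 11491) ≈ 2.8941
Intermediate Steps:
Function('u')(Z, s) = 4
Function('b')(t) = Add(-4, Mul(Rational(1, 2), t))
Function('c')(n) = 103 (Function('c')(n) = Add(3, Mul(-1, Mul(-25, 4))) = Add(3, Mul(-1, -100)) = Add(3, 100) = 103)
Function('K')(z) = Add(z, Mul(z, Add(-4, Mul(Rational(1, 2), z)))) (Function('K')(z) = Add(Mul(Add(-4, Mul(Rational(1, 2), z)), z), z) = Add(Mul(z, Add(-4, Mul(Rational(1, 2), z))), z) = Add(z, Mul(z, Add(-4, Mul(Rational(1, 2), z)))))
Mul(Add(Function('K')(138), 24148), Pow(Add(Function('c')(182), 11388), -1)) = Mul(Add(Mul(Rational(1, 2), 138, Add(-6, 138)), 24148), Pow(Add(103, 11388), -1)) = Mul(Add(Mul(Rational(1, 2), 138, 132), 24148), Pow(11491, -1)) = Mul(Add(9108, 24148), Rational(1, 11491)) = Mul(33256, Rational(1, 11491)) = Rational(33256, 11491)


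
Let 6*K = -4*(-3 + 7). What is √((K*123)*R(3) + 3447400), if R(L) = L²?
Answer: 4*√215278 ≈ 1855.9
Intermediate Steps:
K = -8/3 (K = (-4*(-3 + 7))/6 = (-4*4)/6 = (⅙)*(-16) = -8/3 ≈ -2.6667)
√((K*123)*R(3) + 3447400) = √(-8/3*123*3² + 3447400) = √(-328*9 + 3447400) = √(-2952 + 3447400) = √3444448 = 4*√215278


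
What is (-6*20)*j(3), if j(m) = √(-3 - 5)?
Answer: -240*I*√2 ≈ -339.41*I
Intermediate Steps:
j(m) = 2*I*√2 (j(m) = √(-8) = 2*I*√2)
(-6*20)*j(3) = (-6*20)*(2*I*√2) = -240*I*√2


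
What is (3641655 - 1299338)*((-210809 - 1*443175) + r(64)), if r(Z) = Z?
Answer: -1531687932640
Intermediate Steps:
(3641655 - 1299338)*((-210809 - 1*443175) + r(64)) = (3641655 - 1299338)*((-210809 - 1*443175) + 64) = 2342317*((-210809 - 443175) + 64) = 2342317*(-653984 + 64) = 2342317*(-653920) = -1531687932640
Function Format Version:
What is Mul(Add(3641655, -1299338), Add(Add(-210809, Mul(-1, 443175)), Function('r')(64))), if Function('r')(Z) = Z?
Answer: -1531687932640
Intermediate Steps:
Mul(Add(3641655, -1299338), Add(Add(-210809, Mul(-1, 443175)), Function('r')(64))) = Mul(Add(3641655, -1299338), Add(Add(-210809, Mul(-1, 443175)), 64)) = Mul(2342317, Add(Add(-210809, -443175), 64)) = Mul(2342317, Add(-653984, 64)) = Mul(2342317, -653920) = -1531687932640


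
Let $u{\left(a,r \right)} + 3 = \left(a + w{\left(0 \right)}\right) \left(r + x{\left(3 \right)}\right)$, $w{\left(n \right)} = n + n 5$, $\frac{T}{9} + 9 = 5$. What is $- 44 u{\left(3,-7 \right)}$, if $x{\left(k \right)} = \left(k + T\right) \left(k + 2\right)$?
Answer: $22836$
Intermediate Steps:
$T = -36$ ($T = -81 + 9 \cdot 5 = -81 + 45 = -36$)
$w{\left(n \right)} = 6 n$ ($w{\left(n \right)} = n + 5 n = 6 n$)
$x{\left(k \right)} = \left(-36 + k\right) \left(2 + k\right)$ ($x{\left(k \right)} = \left(k - 36\right) \left(k + 2\right) = \left(-36 + k\right) \left(2 + k\right)$)
$u{\left(a,r \right)} = -3 + a \left(-165 + r\right)$ ($u{\left(a,r \right)} = -3 + \left(a + 6 \cdot 0\right) \left(r - \left(174 - 9\right)\right) = -3 + \left(a + 0\right) \left(r - 165\right) = -3 + a \left(r - 165\right) = -3 + a \left(-165 + r\right)$)
$- 44 u{\left(3,-7 \right)} = - 44 \left(-3 - 495 + 3 \left(-7\right)\right) = - 44 \left(-3 - 495 - 21\right) = \left(-44\right) \left(-519\right) = 22836$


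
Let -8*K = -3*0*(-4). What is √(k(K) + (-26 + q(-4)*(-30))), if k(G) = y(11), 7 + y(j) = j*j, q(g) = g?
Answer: 4*√13 ≈ 14.422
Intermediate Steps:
K = 0 (K = -(-3*0)*(-4)/8 = -0*(-4) = -⅛*0 = 0)
y(j) = -7 + j² (y(j) = -7 + j*j = -7 + j²)
k(G) = 114 (k(G) = -7 + 11² = -7 + 121 = 114)
√(k(K) + (-26 + q(-4)*(-30))) = √(114 + (-26 - 4*(-30))) = √(114 + (-26 + 120)) = √(114 + 94) = √208 = 4*√13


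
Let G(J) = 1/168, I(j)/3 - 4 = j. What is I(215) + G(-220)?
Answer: 110377/168 ≈ 657.01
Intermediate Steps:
I(j) = 12 + 3*j
G(J) = 1/168
I(215) + G(-220) = (12 + 3*215) + 1/168 = (12 + 645) + 1/168 = 657 + 1/168 = 110377/168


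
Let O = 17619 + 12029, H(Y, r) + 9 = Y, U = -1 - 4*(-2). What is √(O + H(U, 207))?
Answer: 9*√366 ≈ 172.18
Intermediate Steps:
U = 7 (U = -1 + 8 = 7)
H(Y, r) = -9 + Y
O = 29648
√(O + H(U, 207)) = √(29648 + (-9 + 7)) = √(29648 - 2) = √29646 = 9*√366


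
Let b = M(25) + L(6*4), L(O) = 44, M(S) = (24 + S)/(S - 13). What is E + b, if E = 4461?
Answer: 54109/12 ≈ 4509.1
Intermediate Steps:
M(S) = (24 + S)/(-13 + S)
b = 577/12 (b = (24 + 25)/(-13 + 25) + 44 = 49/12 + 44 = 577/12 ≈ 48.083)
E + b = 4461 + 577/12 = 54109/12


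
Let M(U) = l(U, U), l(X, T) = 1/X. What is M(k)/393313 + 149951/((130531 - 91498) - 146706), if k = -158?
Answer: -9318473178427/6691172122542 ≈ -1.3927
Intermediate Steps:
M(U) = 1/U
M(k)/393313 + 149951/((130531 - 91498) - 146706) = 1/(-158*393313) + 149951/((130531 - 91498) - 146706) = -1/158*1/393313 + 149951/(39033 - 146706) = -1/62143454 + 149951/(-107673) = -1/62143454 + 149951*(-1/107673) = -1/62143454 - 149951/107673 = -9318473178427/6691172122542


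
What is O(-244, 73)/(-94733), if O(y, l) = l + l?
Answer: -146/94733 ≈ -0.0015412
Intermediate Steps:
O(y, l) = 2*l
O(-244, 73)/(-94733) = (2*73)/(-94733) = 146*(-1/94733) = -146/94733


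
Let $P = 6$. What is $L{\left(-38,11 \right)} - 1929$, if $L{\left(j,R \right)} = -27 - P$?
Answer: $-1962$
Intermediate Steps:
$L{\left(j,R \right)} = -33$ ($L{\left(j,R \right)} = -27 - 6 = -33$)
$L{\left(-38,11 \right)} - 1929 = -33 - 1929 = -1962$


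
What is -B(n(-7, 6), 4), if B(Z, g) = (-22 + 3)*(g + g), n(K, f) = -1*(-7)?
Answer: 152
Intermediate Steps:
n(K, f) = 7
B(Z, g) = -38*g
-B(n(-7, 6), 4) = -(-38)*4 = -1*(-152) = 152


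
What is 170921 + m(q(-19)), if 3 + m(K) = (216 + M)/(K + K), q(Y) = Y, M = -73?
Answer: 6494741/38 ≈ 1.7091e+5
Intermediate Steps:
m(K) = -3 + 143/(2*K) (m(K) = -3 + (216 - 73)/(K + K) = -3 + 143/((2*K)) = -3 + 143*(1/(2*K)) = -3 + 143/(2*K))
170921 + m(q(-19)) = 170921 + (-3 + (143/2)/(-19)) = 170921 + (-3 + (143/2)*(-1/19)) = 170921 + (-3 - 143/38) = 170921 - 257/38 = 6494741/38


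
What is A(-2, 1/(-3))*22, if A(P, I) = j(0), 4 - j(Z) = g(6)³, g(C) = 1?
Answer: 66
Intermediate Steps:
j(Z) = 3 (j(Z) = 4 - 1*1³ = 4 - 1*1 = 4 - 1 = 3)
A(P, I) = 3
A(-2, 1/(-3))*22 = 3*22 = 66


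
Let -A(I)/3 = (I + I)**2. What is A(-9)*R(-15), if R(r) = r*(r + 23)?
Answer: 116640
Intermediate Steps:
R(r) = r*(23 + r)
A(I) = -12*I**2 (A(I) = -3*(I + I)**2 = -3*4*I**2 = -12*I**2)
A(-9)*R(-15) = (-12*(-9)**2)*(-15*(23 - 15)) = (-12*81)*(-15*8) = -972*(-120) = 116640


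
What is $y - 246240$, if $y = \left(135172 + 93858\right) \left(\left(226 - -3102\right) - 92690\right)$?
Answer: $-20466825100$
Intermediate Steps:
$y = -20466578860$ ($y = 229030 \left(\left(226 + 3102\right) - 92690\right) = 229030 \left(3328 - 92690\right) = 229030 \left(-89362\right) = -20466578860$)
$y - 246240 = -20466578860 - 246240 = -20466825100$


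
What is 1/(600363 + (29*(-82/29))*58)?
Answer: 1/595607 ≈ 1.6790e-6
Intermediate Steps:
1/(600363 + (29*(-82/29))*58) = 1/(600363 - 82*58) = 1/(600363 - 4756) = 1/595607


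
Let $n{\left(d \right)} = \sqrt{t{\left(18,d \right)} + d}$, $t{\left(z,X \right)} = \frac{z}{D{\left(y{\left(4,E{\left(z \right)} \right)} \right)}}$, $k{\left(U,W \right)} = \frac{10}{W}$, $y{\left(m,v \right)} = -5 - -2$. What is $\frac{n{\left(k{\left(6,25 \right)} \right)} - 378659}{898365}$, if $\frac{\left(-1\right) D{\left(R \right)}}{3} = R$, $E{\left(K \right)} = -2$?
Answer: $- \frac{378659}{898365} + \frac{2 \sqrt{15}}{4491825} \approx -0.4215$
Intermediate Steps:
$y{\left(m,v \right)} = -3$ ($y{\left(m,v \right)} = -5 + 2 = -3$)
$D{\left(R \right)} = - 3 R$
$t{\left(z,X \right)} = \frac{z}{9}$ ($t{\left(z,X \right)} = \frac{z}{\left(-3\right) \left(-3\right)} = \frac{z}{9}$)
$n{\left(d \right)} = \sqrt{2 + d}$ ($n{\left(d \right)} = \sqrt{\frac{1}{9} \cdot 18 + d} = \sqrt{2 + d}$)
$\frac{n{\left(k{\left(6,25 \right)} \right)} - 378659}{898365} = \frac{\sqrt{2 + \frac{10}{25}} - 378659}{898365} = \left(\sqrt{2 + 10 \cdot \frac{1}{25}} - 378659\right) \frac{1}{898365} = \left(\sqrt{2 + \frac{2}{5}} - 378659\right) \frac{1}{898365} = \left(\sqrt{\frac{12}{5}} - 378659\right) \frac{1}{898365} = \left(\frac{2 \sqrt{15}}{5} - 378659\right) \frac{1}{898365} = \left(-378659 + \frac{2 \sqrt{15}}{5}\right) \frac{1}{898365} = - \frac{378659}{898365} + \frac{2 \sqrt{15}}{4491825}$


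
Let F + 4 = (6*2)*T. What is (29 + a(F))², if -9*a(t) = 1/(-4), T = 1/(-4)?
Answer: 1092025/1296 ≈ 842.61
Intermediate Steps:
T = -¼ (T = 1*(-¼) = -¼ ≈ -0.25000)
F = -7 (F = -4 + (6*2)*(-¼) = -4 + 12*(-¼) = -4 - 3 = -7)
a(t) = 1/36 (a(t) = -⅑/(-4) = -⅑*(-¼) = 1/36)
(29 + a(F))² = (29 + 1/36)² = (1045/36)² = 1092025/1296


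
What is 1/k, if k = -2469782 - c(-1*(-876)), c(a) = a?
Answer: -1/2470658 ≈ -4.0475e-7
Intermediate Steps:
k = -2470658 (k = -2469782 - (-1)*(-876) = -2469782 - 1*876 = -2469782 - 876 = -2470658)
1/k = 1/(-2470658) = -1/2470658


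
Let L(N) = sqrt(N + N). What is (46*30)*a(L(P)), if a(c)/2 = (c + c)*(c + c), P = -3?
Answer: -66240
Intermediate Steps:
L(N) = sqrt(2)*sqrt(N) (L(N) = sqrt(2*N) = sqrt(2)*sqrt(N))
a(c) = 8*c**2 (a(c) = 2*((c + c)*(c + c)) = 2*((2*c)*(2*c)) = 2*(4*c**2) = 8*c**2)
(46*30)*a(L(P)) = (46*30)*(8*(sqrt(2)*sqrt(-3))**2) = 1380*(8*(sqrt(2)*(I*sqrt(3)))**2) = 1380*(8*(I*sqrt(6))**2) = 1380*(8*(-6)) = 1380*(-48) = -66240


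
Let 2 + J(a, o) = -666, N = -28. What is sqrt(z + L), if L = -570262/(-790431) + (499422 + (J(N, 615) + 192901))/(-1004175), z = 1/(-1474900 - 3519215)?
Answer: sqrt(45078020661748942607793388454)/1174513819229373 ≈ 0.18077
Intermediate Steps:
J(a, o) = -668 (J(a, o) = -2 - 666 = -668)
z = -1/4994115 (z = 1/(-4994115) = -1/4994115 ≈ -2.0024e-7)
L = 1729152703/52915403295 (L = -570262/(-790431) + (499422 + (-668 + 192901))/(-1004175) = -570262*(-1/790431) + (499422 + 192233)*(-1/1004175) = 570262/790431 + 691655*(-1/1004175) = 570262/790431 - 138331/200835 = 1729152703/52915403295 ≈ 0.032678)
sqrt(z + L) = sqrt(-1/4994115 + 1729152703/52915403295) = sqrt(115140460479194/3523541457688119) = sqrt(45078020661748942607793388454)/1174513819229373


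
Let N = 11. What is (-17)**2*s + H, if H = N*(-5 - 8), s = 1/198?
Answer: -28025/198 ≈ -141.54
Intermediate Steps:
s = 1/198 ≈ 0.0050505
H = -143 (H = 11*(-5 - 8) = 11*(-13) = -143)
(-17)**2*s + H = (-17)**2*(1/198) - 143 = 289*(1/198) - 143 = 289/198 - 143 = -28025/198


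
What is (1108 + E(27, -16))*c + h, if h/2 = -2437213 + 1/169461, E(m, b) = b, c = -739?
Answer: -962778097852/169461 ≈ -5.6814e+6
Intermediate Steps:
h = -826025104384/169461 (h = 2*(-2437213 + 1/169461) = 2*(-413012552192/169461) = -826025104384/169461 ≈ -4.8744e+6)
(1108 + E(27, -16))*c + h = (1108 - 16)*(-739) - 826025104384/169461 = 1092*(-739) - 826025104384/169461 = -806988 - 826025104384/169461 = -962778097852/169461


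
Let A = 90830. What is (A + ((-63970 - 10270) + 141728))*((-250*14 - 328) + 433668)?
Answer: 68051409120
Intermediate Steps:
(A + ((-63970 - 10270) + 141728))*((-250*14 - 328) + 433668) = (90830 + ((-63970 - 10270) + 141728))*((-250*14 - 328) + 433668) = (90830 + (-74240 + 141728))*((-3500 - 328) + 433668) = (90830 + 67488)*(-3828 + 433668) = 158318*429840 = 68051409120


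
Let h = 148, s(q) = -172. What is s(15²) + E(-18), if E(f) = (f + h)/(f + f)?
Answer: -3161/18 ≈ -175.61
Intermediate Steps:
E(f) = (148 + f)/(2*f) (E(f) = (f + 148)/(f + f) = (148 + f)/((2*f)) = (148 + f)*(1/(2*f)) = (148 + f)/(2*f))
s(15²) + E(-18) = -172 + (½)*(148 - 18)/(-18) = -172 + (½)*(-1/18)*130 = -172 - 65/18 = -3161/18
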